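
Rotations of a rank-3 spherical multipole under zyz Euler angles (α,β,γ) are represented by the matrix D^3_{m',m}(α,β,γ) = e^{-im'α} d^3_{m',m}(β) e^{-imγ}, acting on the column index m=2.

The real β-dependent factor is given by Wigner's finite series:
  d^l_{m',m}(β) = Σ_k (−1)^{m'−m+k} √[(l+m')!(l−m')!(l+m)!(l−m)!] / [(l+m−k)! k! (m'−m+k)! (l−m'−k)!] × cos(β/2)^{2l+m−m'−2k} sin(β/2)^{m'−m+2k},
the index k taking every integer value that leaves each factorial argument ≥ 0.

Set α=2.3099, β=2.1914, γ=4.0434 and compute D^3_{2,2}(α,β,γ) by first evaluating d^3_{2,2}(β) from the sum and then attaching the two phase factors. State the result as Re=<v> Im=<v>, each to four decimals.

Re=-0.1623 Im=0.0229

First d^3_{2,2}(β=2.1914), then the phase factors e^{-i(2)α} and e^{-i(2)γ}:
With c≡cos(β/2)=0.457424 and s≡sin(β/2)=0.889249, N=[120·1·120·1]^{1/2}=120.000000
Admissible k: 0..1 (factorial args all ≥0)
  k=0: (−1)^0·120.0000/(120)·0.4574^6·0.8892^0 = +0.009160
  k=1: (−1)^1·120.0000/(24)·0.4574^4·0.8892^2 = -0.173098
d^3_{2,2}(2.1914) = +0.009160 -0.173098 = -0.163938
D = (-0.092457+0.995717i)·(-0.163938)·(-0.230721-0.973020i) = -0.162329+0.022914i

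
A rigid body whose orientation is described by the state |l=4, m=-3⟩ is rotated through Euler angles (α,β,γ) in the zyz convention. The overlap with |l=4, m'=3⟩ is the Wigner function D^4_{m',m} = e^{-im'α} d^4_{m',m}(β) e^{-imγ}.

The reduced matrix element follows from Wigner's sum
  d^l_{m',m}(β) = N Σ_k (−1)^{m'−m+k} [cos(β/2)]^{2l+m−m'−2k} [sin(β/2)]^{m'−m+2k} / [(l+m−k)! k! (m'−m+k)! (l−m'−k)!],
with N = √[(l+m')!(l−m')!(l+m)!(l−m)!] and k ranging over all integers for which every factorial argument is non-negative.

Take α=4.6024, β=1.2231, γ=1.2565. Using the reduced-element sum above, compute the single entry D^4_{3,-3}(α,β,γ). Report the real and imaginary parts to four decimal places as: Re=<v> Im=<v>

Re=-0.1278 Im=0.0899

Split into d^4_{3,-3}(β=1.2231) × two z-phases.
c=cos(1.2231/2)=0.818759, s=sin(1.2231/2)=0.574137; N=√[5040·1·1·5040]=5040.000000
The bounds max(0,m−m')=0 and min(l+m,l−m')=1 give 2 terms
  k=0: (−1)^6·5040.0000/(720)·0.8188^2·0.5741^6 = +0.168076
  k=1: (−1)^7·5040.0000/(5040)·0.8188^0·0.5741^8 = -0.011807
d^4_{3,-3}(1.2231) = +0.168076 -0.011807 = +0.156269
Phases: e^{-i·(3)·4.6024}=+0.324012-0.946053i, e^{-i·(-3)·1.2565}=-0.809259-0.587453i ⇒ D=-0.127823+0.089895i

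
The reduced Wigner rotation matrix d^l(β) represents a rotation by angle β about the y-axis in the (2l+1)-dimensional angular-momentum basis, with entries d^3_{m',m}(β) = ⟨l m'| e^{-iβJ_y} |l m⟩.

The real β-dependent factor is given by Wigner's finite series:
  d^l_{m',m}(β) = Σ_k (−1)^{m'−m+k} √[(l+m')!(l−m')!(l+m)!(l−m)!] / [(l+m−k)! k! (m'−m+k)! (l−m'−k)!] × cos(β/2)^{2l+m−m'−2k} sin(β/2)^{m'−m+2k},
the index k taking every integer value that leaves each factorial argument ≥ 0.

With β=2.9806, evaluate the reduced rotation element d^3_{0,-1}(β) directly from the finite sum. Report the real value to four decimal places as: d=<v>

d^3_{0,-1}(β=2.9806) via Wigner's sum:
With c≡cos(β/2)=0.080409 and s≡sin(β/2)=0.996762, N=[6·6·2·24]^{1/2}=41.569219
The bounds max(0,m−m')=0 and min(l+m,l−m')=2 give 3 terms
  k=0: (−1)^1·41.5692/(12)·0.0804^5·0.9968^1 = -0.000012
  k=1: (−1)^2·41.5692/(4)·0.0804^3·0.9968^3 = +0.005351
  k=2: (−1)^3·41.5692/(12)·0.0804^1·0.9968^5 = -0.274066
d^3_{0,-1}(2.9806) = -0.000012 +0.005351 -0.274066 = -0.268727

d=-0.2687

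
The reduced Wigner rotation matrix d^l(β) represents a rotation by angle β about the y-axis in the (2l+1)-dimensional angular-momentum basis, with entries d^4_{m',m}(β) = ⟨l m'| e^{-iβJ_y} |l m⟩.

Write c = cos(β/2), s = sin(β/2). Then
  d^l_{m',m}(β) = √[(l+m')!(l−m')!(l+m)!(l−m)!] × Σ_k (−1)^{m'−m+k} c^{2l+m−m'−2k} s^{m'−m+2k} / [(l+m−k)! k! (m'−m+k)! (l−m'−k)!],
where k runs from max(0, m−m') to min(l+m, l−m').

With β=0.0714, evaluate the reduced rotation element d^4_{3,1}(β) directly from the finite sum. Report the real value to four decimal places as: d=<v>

d=0.0101

d^4_{3,1}(β=0.0714) via Wigner's sum:
With c≡cos(β/2)=0.999363 and s≡sin(β/2)=0.035692, N=[5040·1·120·6]^{1/2}=1904.940944
k∈{0,1} keeps every argument non-negative
  k=0: (−1)^2·1904.9409/(240)·0.9994^6·0.0357^2 = +0.010073
  k=1: (−1)^3·1904.9409/(144)·0.9994^4·0.0357^4 = -0.000021
d^4_{3,1}(0.0714) = +0.010073 -0.000021 = +0.010052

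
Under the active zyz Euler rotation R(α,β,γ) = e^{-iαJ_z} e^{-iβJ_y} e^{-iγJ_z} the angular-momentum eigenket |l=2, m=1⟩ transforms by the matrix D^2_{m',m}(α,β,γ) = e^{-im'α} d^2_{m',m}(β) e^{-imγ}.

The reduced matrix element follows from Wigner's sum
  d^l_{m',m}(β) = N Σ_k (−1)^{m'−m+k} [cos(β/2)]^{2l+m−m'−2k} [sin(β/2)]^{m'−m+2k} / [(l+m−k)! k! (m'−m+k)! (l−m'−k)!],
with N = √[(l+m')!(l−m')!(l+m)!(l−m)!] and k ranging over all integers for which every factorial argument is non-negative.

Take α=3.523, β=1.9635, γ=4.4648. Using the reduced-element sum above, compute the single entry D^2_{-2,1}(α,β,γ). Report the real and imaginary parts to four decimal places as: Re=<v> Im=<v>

Re=-0.5410 Im=0.3395

Split into d^2_{-2,1}(β=1.9635) × two z-phases.
Half-angle: c=0.555568, s=0.831471. N=√(1·24·6·1)=12.000000
Admissible k: 3..3 (factorial args all ≥0)
  k=3: (−1)^0·12.0000/(6)·0.5556^1·0.8315^3 = +0.638717
d^2_{-2,1}(1.9635) = +0.638717
D = (+0.722894+0.690959i)·(+0.638717)·(-0.245067+0.969506i) = -0.541023+0.339490i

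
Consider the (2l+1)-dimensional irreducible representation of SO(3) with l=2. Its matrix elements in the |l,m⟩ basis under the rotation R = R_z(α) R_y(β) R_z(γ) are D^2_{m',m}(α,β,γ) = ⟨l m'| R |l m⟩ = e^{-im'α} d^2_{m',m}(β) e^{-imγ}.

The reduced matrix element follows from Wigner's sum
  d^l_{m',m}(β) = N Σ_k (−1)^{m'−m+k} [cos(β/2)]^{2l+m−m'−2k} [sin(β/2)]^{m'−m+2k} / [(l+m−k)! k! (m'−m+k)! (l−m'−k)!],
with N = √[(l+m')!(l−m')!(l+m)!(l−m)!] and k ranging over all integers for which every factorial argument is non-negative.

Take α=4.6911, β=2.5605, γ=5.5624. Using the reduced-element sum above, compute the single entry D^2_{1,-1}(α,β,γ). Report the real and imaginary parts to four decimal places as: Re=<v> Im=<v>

D^2_{1,-1}(4.6911,2.5605,5.5624) = e^{-i·1·4.6911}·d^2_{1,-1}(2.5605)·e^{-i·-1·5.5624}. Compute d first:
With c≡cos(β/2)=0.286476 and s≡sin(β/2)=0.958088, N=[6·1·1·6]^{1/2}=6.000000
k∈{0,1} keeps every argument non-negative
  k=0: (−1)^2·6.0000/(2)·0.2865^2·0.9581^2 = +0.225999
  k=1: (−1)^3·6.0000/(6)·0.2865^0·0.9581^4 = -0.842599
d^2_{1,-1}(2.5605) = +0.225999 -0.842599 = -0.616599
D = (-0.021287+0.999773i)·(-0.616599)·(+0.751288-0.659975i) = -0.396987-0.471801i

Re=-0.3970 Im=-0.4718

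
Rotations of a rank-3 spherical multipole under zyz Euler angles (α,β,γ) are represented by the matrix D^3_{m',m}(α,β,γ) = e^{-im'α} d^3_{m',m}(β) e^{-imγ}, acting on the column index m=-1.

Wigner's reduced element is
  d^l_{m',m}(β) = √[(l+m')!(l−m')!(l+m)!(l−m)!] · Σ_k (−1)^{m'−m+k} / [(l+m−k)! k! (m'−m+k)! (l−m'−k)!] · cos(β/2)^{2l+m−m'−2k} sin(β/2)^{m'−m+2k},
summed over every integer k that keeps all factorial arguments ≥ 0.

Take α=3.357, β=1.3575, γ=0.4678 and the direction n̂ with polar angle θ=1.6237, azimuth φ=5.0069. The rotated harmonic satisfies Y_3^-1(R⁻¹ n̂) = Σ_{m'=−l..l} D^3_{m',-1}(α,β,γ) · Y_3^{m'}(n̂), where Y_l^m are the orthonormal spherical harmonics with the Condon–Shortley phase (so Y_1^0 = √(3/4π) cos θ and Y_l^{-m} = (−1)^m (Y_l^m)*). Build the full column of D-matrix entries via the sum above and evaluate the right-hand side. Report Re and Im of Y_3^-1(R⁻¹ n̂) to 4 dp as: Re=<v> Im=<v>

Need the full column D^3_{m',-1} for m'=−3..3 at α=3.357, β=1.3575, γ=0.4678.
cos(β/2)=0.778358, sin(β/2)=0.627821
d^3_{-3,-1}: single k=2 term ⇒ +0.560318;  D = -0.247131-0.502874i
d^3_{-2,-1}: k∈[1..2] ⇒ +0.567196 -0.738032 = -0.170836;  D = -0.106379-0.133673i
d^3_{-1,-1}: k∈[0..2] ⇒ +0.222370 -1.157388 +0.564745 = -0.370273;  D = +0.287166+0.233747i
d^3_{0,-1}: k∈[0..2] ⇒ -0.621332 +1.212710 -0.262995 = +0.328383;  D = +0.293102+0.148076i
d^3_{1,-1}: k∈[0..2] ⇒ +0.868041 -0.752993 +0.061237 = +0.176285;  D = -0.170699-0.044022i
d^3_{2,-1}: k∈[0..1] ⇒ -0.738032 +0.240081 = -0.497951;  D = -0.497610-0.018413i
d^3_{3,-1}: single k=0 term ⇒ +0.364541;  D = -0.358754+0.064698i
Y_3^{m'}(θ=1.6237,φ=5.0069) and Σ D·Y over m':
  (-0.2471-0.5029i)·(-0.3212-0.2636i)  (-0.1064-0.1337i)·(+0.0448-0.0299i)  (+0.2872+0.2337i)·(-0.0924-0.3045i)  (+0.2931+0.1481i)·(+0.0589+0.0000i)  (-0.1707-0.0440i)·(+0.0924-0.3045i)  (-0.4976-0.0184i)·(+0.0448+0.0299i)  (-0.3588+0.0647i)·(+0.3212-0.2636i)
Y_3^-1(R⁻¹ n̂) = -0.149109+0.271057i

Re=-0.1491 Im=0.2711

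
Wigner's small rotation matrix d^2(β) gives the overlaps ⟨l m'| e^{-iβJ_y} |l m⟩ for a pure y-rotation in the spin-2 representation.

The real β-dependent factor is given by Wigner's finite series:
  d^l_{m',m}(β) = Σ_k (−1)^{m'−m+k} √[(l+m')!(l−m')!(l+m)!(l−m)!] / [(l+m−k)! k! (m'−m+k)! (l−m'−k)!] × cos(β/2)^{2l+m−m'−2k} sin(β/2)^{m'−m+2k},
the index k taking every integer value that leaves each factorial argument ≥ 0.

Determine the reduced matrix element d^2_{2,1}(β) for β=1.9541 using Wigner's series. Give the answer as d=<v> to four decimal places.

d^2_{2,1}(β=1.9541) via Wigner's sum:
c=cos(1.9541/2)=0.559470, s=sin(1.9541/2)=0.828851; N=√[24·1·6·1]=12.000000
k: max(0,(1)−(2))=0 … min(2+(1),2−(2))=0
  k=0: (−1)^1·12.0000/(6)·0.5595^3·0.8289^1 = -0.290293
d^2_{2,1}(1.9541) = -0.290293

d=-0.2903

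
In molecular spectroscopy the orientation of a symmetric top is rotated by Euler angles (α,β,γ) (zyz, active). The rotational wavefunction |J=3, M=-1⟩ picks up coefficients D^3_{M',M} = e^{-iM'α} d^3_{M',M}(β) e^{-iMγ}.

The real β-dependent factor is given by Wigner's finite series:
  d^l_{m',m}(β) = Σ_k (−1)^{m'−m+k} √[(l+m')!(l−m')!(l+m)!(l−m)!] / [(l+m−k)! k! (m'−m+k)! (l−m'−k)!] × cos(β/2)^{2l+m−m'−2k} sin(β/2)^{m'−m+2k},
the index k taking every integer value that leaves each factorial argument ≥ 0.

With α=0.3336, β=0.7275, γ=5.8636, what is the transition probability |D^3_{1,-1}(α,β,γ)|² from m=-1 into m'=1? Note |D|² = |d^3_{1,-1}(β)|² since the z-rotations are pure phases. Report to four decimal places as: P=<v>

P=0.2204

First d^3_{1,-1}(β=0.7275), then the phase factors e^{-i(1)α} and e^{-i(-1)γ}:
With c≡cos(β/2)=0.934569 and s≡sin(β/2)=0.355781, N=[24·2·2·24]^{1/2}=48.000000
k: max(0,(-1)−(1))=0 … min(3+(-1),3−(1))=2
  k=0: (−1)^2·48.0000/(8)·0.9346^4·0.3558^2 = +0.579380
  k=1: (−1)^3·48.0000/(6)·0.9346^2·0.3558^4 = -0.111956
  k=2: (−1)^4·48.0000/(48)·0.9346^0·0.3558^6 = +0.002028
d^3_{1,-1}(0.7275) = +0.579380 -0.111956 +0.002028 = +0.469453
|D^3_{1,-1}|² = |d^3_{1,-1}(β)|² = (+0.469453)² = 0.220386 (the z-rotation phases have unit modulus)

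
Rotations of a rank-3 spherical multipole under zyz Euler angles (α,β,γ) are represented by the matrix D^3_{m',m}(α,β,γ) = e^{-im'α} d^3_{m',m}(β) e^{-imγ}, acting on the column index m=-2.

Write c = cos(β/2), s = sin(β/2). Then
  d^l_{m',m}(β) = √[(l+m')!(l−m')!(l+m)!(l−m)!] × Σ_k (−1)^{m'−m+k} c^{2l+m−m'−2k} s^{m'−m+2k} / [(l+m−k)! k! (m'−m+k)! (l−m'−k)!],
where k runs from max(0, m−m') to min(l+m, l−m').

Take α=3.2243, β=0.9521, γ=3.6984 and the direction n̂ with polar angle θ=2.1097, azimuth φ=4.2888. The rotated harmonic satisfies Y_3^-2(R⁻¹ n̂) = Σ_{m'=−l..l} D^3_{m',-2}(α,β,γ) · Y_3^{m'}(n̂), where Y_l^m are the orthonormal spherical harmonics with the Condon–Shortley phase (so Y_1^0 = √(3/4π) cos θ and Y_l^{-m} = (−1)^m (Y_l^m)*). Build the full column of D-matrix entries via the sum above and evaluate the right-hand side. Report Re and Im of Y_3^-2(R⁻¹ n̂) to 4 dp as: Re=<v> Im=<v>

Re=0.0352 Im=-0.0234

Need the full column D^3_{m',-2} for m'=−3..3 at α=3.2243, β=0.9521, γ=3.6984.
cos(β/2)=0.888812, sin(β/2)=0.458272
d^3_{-3,-2}: single k=1 term ⇒ +0.622656;  D = -0.129226-0.609099i
d^3_{-2,-2}: k∈[0..1] ⇒ +0.493014 -0.655324 = -0.162310;  D = -0.046688-0.155450i
d^3_{-1,-2}: k∈[0..1] ⇒ -0.803846 +0.427395 = -0.376451;  D = +0.137699+0.350363i
d^3_{0,-2}: k∈[0..1] ⇒ +0.717872 -0.190842 = +0.527030;  D = +0.232642+0.472904i
d^3_{1,-2}: k∈[0..1] ⇒ -0.427395 +0.056810 = -0.370585;  D = +0.190496+0.317875i
d^3_{2,-2}: k∈[0..1] ⇒ +0.174214 -0.009263 = +0.164951;  D = +0.096191+0.134001i
d^3_{3,-2}: single k=0 term ⇒ -0.044005;  D = +0.028527+0.033506i
Y_3^{m'}(θ=2.1097,φ=4.2888) and Σ D·Y over m':
  (-0.1292-0.6091i)·(+0.2520-0.0780i)  (-0.0467-0.1555i)·(+0.2558+0.2895i)  (+0.1377+0.3504i)·(-0.0361+0.0801i)  (+0.2326+0.4729i)·(+0.3223+0.0000i)  (+0.1905+0.3179i)·(+0.0361+0.0801i)  (+0.0962+0.1340i)·(+0.2558-0.2895i)  (+0.0285+0.0335i)·(-0.2520-0.0780i)
Y_3^-2(R⁻¹ n̂) = +0.035202-0.023380i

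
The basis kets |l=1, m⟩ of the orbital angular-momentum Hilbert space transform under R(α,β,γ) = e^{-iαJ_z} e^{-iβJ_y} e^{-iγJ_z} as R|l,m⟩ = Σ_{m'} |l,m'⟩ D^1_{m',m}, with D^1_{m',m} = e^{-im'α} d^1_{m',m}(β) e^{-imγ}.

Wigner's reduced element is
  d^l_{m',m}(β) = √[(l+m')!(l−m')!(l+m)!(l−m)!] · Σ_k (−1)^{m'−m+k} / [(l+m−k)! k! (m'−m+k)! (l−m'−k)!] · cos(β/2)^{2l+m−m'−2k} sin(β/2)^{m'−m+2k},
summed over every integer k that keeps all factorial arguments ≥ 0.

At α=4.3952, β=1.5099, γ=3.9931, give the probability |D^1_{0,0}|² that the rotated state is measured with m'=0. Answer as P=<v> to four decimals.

Split into d^1_{0,0}(β=1.5099) × two z-phases.
c=cos(1.5099/2)=0.728306, s=sin(1.5099/2)=0.685252; N=√[1·1·1·1]=1.000000
Admissible k: 0..1 (factorial args all ≥0)
  k=0: (−1)^0·1.0000/(1)·0.7283^2·0.6853^0 = +0.530429
  k=1: (−1)^1·1.0000/(1)·0.7283^0·0.6853^2 = -0.469571
d^1_{0,0}(1.5099) = +0.530429 -0.469571 = +0.060859
|D^1_{0,0}|² = |d^1_{0,0}(β)|² = (+0.060859)² = 0.003704 (the z-rotation phases have unit modulus)

P=0.0037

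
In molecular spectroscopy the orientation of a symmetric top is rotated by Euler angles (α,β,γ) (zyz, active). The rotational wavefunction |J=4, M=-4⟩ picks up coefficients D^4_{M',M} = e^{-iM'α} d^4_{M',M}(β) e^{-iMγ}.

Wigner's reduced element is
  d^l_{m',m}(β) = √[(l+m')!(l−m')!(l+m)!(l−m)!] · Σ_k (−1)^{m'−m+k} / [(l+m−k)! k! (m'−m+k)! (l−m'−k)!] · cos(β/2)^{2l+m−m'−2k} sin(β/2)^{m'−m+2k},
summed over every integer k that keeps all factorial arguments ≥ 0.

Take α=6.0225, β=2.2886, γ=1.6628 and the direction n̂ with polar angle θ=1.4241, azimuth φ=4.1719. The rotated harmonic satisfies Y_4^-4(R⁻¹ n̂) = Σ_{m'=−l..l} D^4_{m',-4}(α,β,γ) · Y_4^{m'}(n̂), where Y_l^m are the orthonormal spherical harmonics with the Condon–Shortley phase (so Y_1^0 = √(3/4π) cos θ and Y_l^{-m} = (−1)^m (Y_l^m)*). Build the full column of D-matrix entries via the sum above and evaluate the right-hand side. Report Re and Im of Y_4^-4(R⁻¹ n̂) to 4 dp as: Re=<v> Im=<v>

Re=0.3645 Im=0.0277

Need the full column D^4_{m',-4} for m'=−4..4 at α=6.0225, β=2.2886, γ=1.6628.
cos(β/2)=0.413684, sin(β/2)=0.910421
d^4_{-4,-4}: single k=0 term ⇒ +0.000858;  D = +0.000670-0.000536i
d^4_{-3,-4}: single k=0 term ⇒ -0.005339;  D = -0.004888+0.002148i
d^4_{-2,-4}: single k=0 term ⇒ +0.021982;  D = +0.021724-0.003358i
d^4_{-1,-4}: single k=0 term ⇒ -0.068417;  D = -0.068023-0.007329i
d^4_{0,-4}: single k=0 term ⇒ +0.168341;  D = +0.157070+0.060563i
d^4_{1,-4}: single k=0 term ⇒ -0.331367;  D = -0.268007-0.194875i
d^4_{2,-4}: single k=0 term ⇒ +0.515666;  D = +0.324813+0.400510i
d^4_{3,-4}: single k=0 term ⇒ -0.606608;  D = -0.247753-0.553708i
d^4_{4,-4}: single k=0 term ⇒ +0.471995;  D = +0.075216+0.465963i
Y_4^{m'}(θ=1.4241,φ=4.1719) and Σ D·Y over m':
  (+0.0007-0.0005i)·(-0.2362+0.3519i)  (-0.0049+0.0021i)·(+0.1769+0.0090i)  (+0.0217-0.0034i)·(+0.1310+0.2457i)  (-0.0680-0.0073i)·(+0.1003-0.1672i)  (+0.1571+0.0606i)·(+0.2512+0.0000i)  (-0.2680-0.1949i)·(-0.1003-0.1672i)  (+0.3248+0.4005i)·(+0.1310-0.2457i)  (-0.2478-0.5537i)·(-0.1769+0.0090i)  (+0.0752+0.4660i)·(-0.2362-0.3519i)
Y_4^-4(R⁻¹ n̂) = +0.364477+0.027669i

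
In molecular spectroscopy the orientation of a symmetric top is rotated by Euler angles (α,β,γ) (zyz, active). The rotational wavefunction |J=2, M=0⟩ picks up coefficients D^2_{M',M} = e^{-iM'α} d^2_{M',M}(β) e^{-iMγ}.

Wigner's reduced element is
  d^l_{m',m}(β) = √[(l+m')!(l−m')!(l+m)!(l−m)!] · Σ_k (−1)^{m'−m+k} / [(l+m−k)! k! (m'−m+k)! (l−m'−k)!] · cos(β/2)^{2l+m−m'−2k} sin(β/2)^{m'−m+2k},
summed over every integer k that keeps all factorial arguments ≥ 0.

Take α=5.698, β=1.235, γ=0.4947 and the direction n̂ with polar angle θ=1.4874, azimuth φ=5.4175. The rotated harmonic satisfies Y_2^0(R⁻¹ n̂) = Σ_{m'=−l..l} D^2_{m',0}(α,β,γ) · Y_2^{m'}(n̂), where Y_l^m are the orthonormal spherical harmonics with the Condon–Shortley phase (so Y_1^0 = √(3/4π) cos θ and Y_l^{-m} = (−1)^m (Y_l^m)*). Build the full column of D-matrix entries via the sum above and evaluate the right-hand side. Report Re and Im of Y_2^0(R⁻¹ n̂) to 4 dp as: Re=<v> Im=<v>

Need the full column D^2_{m',0} for m'=−2..2 at α=5.698, β=1.235, γ=0.4947.
cos(β/2)=0.815328, sin(β/2)=0.578999
d^2_{-2,0}: single k=2 term ⇒ +0.545878;  D = +0.212789-0.502697i
d^2_{-1,0}: k∈[1..2] ⇒ +0.768690 -0.387651 = +0.381039;  D = +0.317638-0.210468i
d^2_{0,0}: k∈[0..2] ⇒ +0.441907 -0.891416 +0.112385 = -0.337124;  D = -0.337124+0.000000i
d^2_{1,0}: k∈[0..1] ⇒ -0.768690 +0.387651 = -0.381039;  D = -0.317638-0.210468i
d^2_{2,0}: single k=0 term ⇒ +0.545878;  D = +0.212789+0.502697i
Y_2^{m'}(θ=1.4874,φ=5.4175) and Σ D·Y over m':
  (+0.2128-0.5027i)·(-0.0613+0.3787i)  (+0.3176-0.2105i)·(+0.0416+0.0488i)  (-0.3371+0.0000i)·(-0.3088+0.0000i)  (-0.3176-0.2105i)·(-0.0416+0.0488i)  (+0.2128+0.5027i)·(-0.0613-0.3787i)
Y_2^0(R⁻¹ n̂) = +0.505675+0.000000i

Re=0.5057 Im=0.0000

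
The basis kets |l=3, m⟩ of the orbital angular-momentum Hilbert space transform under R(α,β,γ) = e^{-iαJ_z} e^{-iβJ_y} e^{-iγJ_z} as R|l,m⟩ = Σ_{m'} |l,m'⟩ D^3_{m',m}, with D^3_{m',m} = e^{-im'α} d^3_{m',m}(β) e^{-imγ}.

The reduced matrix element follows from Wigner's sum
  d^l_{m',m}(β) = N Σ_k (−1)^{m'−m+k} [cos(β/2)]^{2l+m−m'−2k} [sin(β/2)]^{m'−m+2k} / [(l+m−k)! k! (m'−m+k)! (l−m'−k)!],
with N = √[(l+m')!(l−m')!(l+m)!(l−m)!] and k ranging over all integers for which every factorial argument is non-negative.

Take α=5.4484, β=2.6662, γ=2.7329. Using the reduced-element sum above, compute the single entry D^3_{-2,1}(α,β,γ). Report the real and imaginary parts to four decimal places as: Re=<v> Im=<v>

D^3_{-2,1}(5.4484,2.6662,2.7329) = e^{-i·-2·5.4484}·d^3_{-2,1}(2.6662)·e^{-i·1·2.7329}. Compute d first:
With c≡cos(β/2)=0.235464 and s≡sin(β/2)=0.971883, N=[1·120·24·2]^{1/2}=75.894664
Admissible k: 3..4 (factorial args all ≥0)
  k=3: (−1)^0·75.8947/(12)·0.2355^3·0.9719^3 = +0.075796
  k=4: (−1)^1·75.8947/(24)·0.2355^1·0.9719^5 = -0.645647
d^3_{-2,1}(2.6662) = +0.075796 -0.645647 = -0.569851
Phases: e^{-i·(-2)·5.4484}=-0.098614-0.995126i, e^{-i·(1)·2.7329}=-0.917641-0.397410i ⇒ D=+0.173794-0.542702i

Re=0.1738 Im=-0.5427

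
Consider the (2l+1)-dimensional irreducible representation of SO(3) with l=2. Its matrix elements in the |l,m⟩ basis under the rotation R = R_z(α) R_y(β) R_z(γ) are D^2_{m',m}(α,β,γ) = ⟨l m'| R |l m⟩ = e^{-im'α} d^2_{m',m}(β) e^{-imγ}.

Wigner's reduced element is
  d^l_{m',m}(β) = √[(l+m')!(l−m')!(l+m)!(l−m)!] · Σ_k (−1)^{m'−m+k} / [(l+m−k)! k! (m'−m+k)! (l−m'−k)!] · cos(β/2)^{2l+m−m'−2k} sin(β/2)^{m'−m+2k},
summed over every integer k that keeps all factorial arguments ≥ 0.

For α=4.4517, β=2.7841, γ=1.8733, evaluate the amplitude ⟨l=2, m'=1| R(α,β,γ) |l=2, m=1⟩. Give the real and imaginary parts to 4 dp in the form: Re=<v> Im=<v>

Split into d^2_{1,1}(β=2.7841) × two z-phases.
With c≡cos(β/2)=0.177796 and s≡sin(β/2)=0.984067, N=[6·1·6·1]^{1/2}=6.000000
k∈{0,1} keeps every argument non-negative
  k=0: (−1)^0·6.0000/(6)·0.1778^4·0.9841^0 = +0.000999
  k=1: (−1)^1·6.0000/(2)·0.1778^2·0.9841^2 = -0.091836
d^2_{1,1}(2.7841) = +0.000999 -0.091836 = -0.090837
D = (-0.257746+0.966213i)·(-0.090837)·(-0.297911-0.954594i) = -0.090758+0.003797i

Re=-0.0908 Im=0.0038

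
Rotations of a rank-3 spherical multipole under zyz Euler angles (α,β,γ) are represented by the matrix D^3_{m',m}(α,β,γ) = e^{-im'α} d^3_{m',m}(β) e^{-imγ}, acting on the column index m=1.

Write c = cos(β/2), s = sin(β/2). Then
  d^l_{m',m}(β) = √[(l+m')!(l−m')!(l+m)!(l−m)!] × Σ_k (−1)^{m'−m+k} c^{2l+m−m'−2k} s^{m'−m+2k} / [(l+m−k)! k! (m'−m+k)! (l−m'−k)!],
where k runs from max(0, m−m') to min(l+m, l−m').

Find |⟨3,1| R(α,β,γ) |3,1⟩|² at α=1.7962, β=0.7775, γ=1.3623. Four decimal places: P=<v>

D^3_{1,1}(1.7962,0.7775,1.3623) = e^{-i·1·1.7962}·d^3_{1,1}(0.7775)·e^{-i·1·1.3623}. Compute d first:
Half-angle: c=0.925384, s=0.379032. N=√(24·2·24·2)=48.000000
k∈{0,1,2} keeps every argument non-negative
  k=0: (−1)^0·48.0000/(48)·0.9254^6·0.3790^0 = +0.627958
  k=1: (−1)^1·48.0000/(6)·0.9254^4·0.3790^2 = -0.842808
  k=2: (−1)^2·48.0000/(8)·0.9254^2·0.3790^4 = +0.106047
d^3_{1,1}(0.7775) = +0.627958 -0.842808 +0.106047 = -0.108803
|D^3_{1,1}|² = |d^3_{1,1}(β)|² = (-0.108803)² = 0.011838 (the z-rotation phases have unit modulus)

P=0.0118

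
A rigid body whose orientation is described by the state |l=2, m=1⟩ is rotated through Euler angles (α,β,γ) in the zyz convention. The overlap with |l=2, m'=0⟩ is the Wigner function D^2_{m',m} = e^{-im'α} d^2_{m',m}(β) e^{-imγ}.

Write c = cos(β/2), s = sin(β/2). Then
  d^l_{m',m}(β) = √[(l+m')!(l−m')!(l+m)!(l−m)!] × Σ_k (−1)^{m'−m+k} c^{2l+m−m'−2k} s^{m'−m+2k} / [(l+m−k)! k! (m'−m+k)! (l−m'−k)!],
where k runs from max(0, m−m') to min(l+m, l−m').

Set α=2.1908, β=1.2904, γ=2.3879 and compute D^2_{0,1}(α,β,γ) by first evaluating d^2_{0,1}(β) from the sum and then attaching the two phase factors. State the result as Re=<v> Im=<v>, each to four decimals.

Re=-0.2375 Im=-0.2229

D^2_{0,1}(2.1908,1.2904,2.3879) = e^{-i·0·2.1908}·d^2_{0,1}(1.2904)·e^{-i·1·2.3879}. Compute d first:
Half-angle: c=0.798980, s=0.601358. N=√(2·2·6·1)=4.898979
k: max(0,(1)−(0))=1 … min(2+(1),2−(0))=2
  k=1: (−1)^0·4.8990/(2)·0.7990^3·0.6014^1 = +0.751304
  k=2: (−1)^1·4.8990/(2)·0.7990^1·0.6014^3 = -0.425609
d^2_{0,1}(1.2904) = +0.751304 -0.425609 = +0.325695
Attach z-rotation phases: D = e^{-i(0)(2.1908)}·(+0.325695)·e^{-i(1)(2.3879)} = -0.237486-0.222885i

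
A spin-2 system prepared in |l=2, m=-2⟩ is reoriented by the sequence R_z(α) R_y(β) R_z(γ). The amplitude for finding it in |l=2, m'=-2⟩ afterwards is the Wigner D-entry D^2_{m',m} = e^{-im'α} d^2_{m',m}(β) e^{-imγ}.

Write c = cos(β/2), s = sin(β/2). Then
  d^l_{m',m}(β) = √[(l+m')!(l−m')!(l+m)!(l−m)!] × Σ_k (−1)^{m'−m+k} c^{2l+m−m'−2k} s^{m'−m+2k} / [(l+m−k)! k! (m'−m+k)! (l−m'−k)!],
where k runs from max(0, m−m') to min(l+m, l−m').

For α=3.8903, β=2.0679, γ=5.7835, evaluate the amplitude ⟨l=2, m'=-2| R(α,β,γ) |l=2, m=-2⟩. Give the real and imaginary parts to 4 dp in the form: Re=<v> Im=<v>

Split into d^2_{-2,-2}(β=2.0679) × two z-phases.
With c≡cos(β/2)=0.511429 and s≡sin(β/2)=0.859326, N=[1·24·1·24]^{1/2}=24.000000
The bounds max(0,m−m')=0 and min(l+m,l−m')=0 give 1 term
  k=0: (−1)^0·24.0000/(24)·0.5114^4·0.8593^0 = +0.068413
d^2_{-2,-2}(2.0679) = +0.068413
Attach z-rotation phases: D = e^{-i(-2)(3.8903)}·(+0.068413)·e^{-i(-2)(5.7835)} = +0.060102+0.032682i

Re=0.0601 Im=0.0327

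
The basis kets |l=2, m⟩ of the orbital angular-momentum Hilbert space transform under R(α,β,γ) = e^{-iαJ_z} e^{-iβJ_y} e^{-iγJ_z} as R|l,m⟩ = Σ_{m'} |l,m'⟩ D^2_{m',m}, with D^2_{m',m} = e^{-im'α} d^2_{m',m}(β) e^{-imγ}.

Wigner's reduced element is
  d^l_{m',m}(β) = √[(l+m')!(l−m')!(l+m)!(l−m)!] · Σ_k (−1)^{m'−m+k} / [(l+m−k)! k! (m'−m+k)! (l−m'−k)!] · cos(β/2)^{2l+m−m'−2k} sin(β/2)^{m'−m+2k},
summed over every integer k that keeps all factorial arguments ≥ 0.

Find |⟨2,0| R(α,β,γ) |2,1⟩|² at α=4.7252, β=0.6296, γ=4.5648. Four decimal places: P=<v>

P=0.3398

First d^2_{0,1}(β=0.6296), then the phase factors e^{-i(0)α} and e^{-i(1)γ}:
Half-angle: c=0.950858, s=0.309626. N=√(2·2·6·1)=4.898979
k∈{1,2} keeps every argument non-negative
  k=1: (−1)^0·4.8990/(2)·0.9509^3·0.3096^1 = +0.652020
  k=2: (−1)^1·4.8990/(2)·0.9509^1·0.3096^3 = -0.069136
d^2_{0,1}(0.6296) = +0.652020 -0.069136 = +0.582884
|D^2_{0,1}|² = |d^2_{0,1}(β)|² = (+0.582884)² = 0.339754 (the z-rotation phases have unit modulus)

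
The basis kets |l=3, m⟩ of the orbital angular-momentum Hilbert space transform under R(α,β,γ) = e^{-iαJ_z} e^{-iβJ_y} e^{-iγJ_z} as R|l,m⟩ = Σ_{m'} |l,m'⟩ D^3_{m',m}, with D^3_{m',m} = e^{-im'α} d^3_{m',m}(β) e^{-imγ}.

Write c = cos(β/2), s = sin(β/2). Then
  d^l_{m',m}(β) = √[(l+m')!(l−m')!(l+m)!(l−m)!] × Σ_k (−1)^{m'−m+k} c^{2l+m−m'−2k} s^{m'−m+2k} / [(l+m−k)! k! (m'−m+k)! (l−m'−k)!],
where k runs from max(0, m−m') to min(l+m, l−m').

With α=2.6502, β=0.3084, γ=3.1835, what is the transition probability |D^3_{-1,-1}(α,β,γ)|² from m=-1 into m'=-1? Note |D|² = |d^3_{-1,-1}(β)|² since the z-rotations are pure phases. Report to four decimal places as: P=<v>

P=0.5689

D^3_{-1,-1}(2.6502,0.3084,3.1835) = e^{-i·-1·2.6502}·d^3_{-1,-1}(0.3084)·e^{-i·-1·3.1835}. Compute d first:
c=cos(0.3084/2)=0.988135, s=sin(0.3084/2)=0.153590; N=√[2·24·2·24]=48.000000
The bounds max(0,m−m')=0 and min(l+m,l−m')=2 give 3 terms
  k=0: (−1)^0·48.0000/(48)·0.9881^6·0.1536^0 = +0.930887
  k=1: (−1)^1·48.0000/(6)·0.9881^4·0.1536^2 = -0.179920
  k=2: (−1)^2·48.0000/(8)·0.9881^2·0.1536^4 = +0.003260
d^3_{-1,-1}(0.3084) = +0.930887 -0.179920 +0.003260 = +0.754227
|D^3_{-1,-1}|² = |d^3_{-1,-1}(β)|² = (+0.754227)² = 0.568859 (the z-rotation phases have unit modulus)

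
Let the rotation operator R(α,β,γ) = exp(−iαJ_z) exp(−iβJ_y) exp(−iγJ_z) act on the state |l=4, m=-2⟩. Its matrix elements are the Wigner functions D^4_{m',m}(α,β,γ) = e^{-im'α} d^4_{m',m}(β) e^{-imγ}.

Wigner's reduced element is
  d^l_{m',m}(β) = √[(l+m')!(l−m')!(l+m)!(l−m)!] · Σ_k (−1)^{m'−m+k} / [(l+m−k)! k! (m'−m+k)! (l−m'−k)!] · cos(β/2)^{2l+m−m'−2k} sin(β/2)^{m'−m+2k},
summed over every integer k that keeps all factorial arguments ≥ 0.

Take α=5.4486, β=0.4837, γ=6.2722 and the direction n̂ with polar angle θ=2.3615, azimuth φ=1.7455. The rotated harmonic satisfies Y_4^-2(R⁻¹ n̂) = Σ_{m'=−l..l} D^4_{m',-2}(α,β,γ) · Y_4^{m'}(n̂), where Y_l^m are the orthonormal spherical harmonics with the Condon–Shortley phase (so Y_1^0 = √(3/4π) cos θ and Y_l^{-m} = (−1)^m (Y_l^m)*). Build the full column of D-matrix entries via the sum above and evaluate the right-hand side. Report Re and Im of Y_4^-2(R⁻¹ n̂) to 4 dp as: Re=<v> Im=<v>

Re=-0.1563 Im=0.2372

Need the full column D^4_{m',-2} for m'=−4..4 at α=5.4486, β=0.4837, γ=6.2722.
cos(β/2)=0.970897, sin(β/2)=0.239499
d^4_{-4,-2}: single k=2 term ⇒ +0.254229;  D = -0.248172+0.055162i
d^4_{-3,-2}: k∈[1..2] ⇒ +0.728750 -0.133034 = +0.595717;  D = -0.486268-0.344125i
d^4_{-2,-2}: k∈[0..2] ⇒ +0.789557 -0.576537 +0.043853 = +0.256873;  D = -0.030839-0.255016i
d^4_{-1,-2}: k∈[0..2] ⇒ -0.826325 +0.251410 -0.010199 = -0.585114;  D = -0.383275+0.442107i
d^4_{0,-2}: k∈[0..2] ⇒ +0.455792 -0.073960 +0.001688 = +0.383520;  D = +0.383427-0.008425i
d^4_{1,-2}: k∈[0..2] ⇒ -0.167607 +0.015298 -0.000186 = -0.152495;  D = -0.104856-0.110725i
d^4_{2,-2}: k∈[0..2] ⇒ +0.043853 -0.002135 +0.000011 = +0.041729;  D = -0.003185+0.041607i
d^4_{3,-2}: k∈[0..1] ⇒ -0.008095 +0.000164 = -0.007931;  D = +0.006266-0.004861i
d^4_{4,-2}: single k=0 term ⇒ +0.000941;  D = -0.000927-0.000164i
Y_4^{m'}(θ=2.3615,φ=1.7455) and Σ D·Y over m':
  (-0.2482+0.0552i)·(+0.0829-0.0697i)  (-0.4863-0.3441i)·(-0.1549-0.2680i)  (-0.0308-0.2550i)·(-0.3945+0.1437i)  (-0.3833+0.4421i)·(+0.0221+0.1251i)  (+0.3834-0.0084i)·(-0.3409+0.0000i)  (-0.1049-0.1107i)·(-0.0221+0.1251i)  (-0.0032+0.0416i)·(-0.3945-0.1437i)  (+0.0063-0.0049i)·(+0.1549-0.2680i)  (-0.0009-0.0002i)·(+0.0829+0.0697i)
Y_4^-2(R⁻¹ n̂) = -0.156289+0.237220i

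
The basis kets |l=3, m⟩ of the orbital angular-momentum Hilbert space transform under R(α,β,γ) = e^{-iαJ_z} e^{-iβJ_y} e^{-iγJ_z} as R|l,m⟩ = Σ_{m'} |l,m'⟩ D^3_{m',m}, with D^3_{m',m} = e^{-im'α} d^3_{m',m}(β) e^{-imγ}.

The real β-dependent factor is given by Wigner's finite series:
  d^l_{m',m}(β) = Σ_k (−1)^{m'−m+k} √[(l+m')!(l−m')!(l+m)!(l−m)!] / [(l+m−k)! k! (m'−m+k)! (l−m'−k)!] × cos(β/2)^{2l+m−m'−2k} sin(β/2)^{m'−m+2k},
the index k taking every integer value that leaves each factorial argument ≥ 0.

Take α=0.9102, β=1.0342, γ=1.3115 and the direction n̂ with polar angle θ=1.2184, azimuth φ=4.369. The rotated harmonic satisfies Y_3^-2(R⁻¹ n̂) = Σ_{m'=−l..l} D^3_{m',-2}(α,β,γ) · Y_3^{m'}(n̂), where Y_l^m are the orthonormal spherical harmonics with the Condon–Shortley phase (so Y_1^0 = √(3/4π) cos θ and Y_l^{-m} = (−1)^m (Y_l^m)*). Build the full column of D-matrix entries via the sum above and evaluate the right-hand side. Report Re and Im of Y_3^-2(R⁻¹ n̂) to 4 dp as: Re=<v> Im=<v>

Need the full column D^3_{m',-2} for m'=−3..3 at α=0.9102, β=1.0342, γ=1.3115.
cos(β/2)=0.869256, sin(β/2)=0.494361
d^3_{-3,-2}: single k=1 term ⇒ +0.600980;  D = +0.359486-0.481608i
d^3_{-2,-2}: k∈[0..1] ⇒ +0.431407 -0.697671 = -0.266264;  D = +0.070761+0.256689i
d^3_{-1,-2}: k∈[0..1] ⇒ -0.775862 +0.501889 = -0.273973;  D = +0.253232+0.104568i
d^3_{0,-2}: k∈[0..1] ⇒ +0.764261 -0.247192 = +0.517068;  D = -0.449083+0.256289i
d^3_{1,-2}: k∈[0..1] ⇒ -0.501889 +0.081165 = -0.420723;  D = +0.059544-0.416489i
d^3_{2,-2}: k∈[0..1] ⇒ +0.225655 -0.014597 = +0.211057;  D = +0.146651+0.151785i
d^3_{3,-2}: single k=0 term ⇒ -0.062870;  D = -0.062507+0.006752i
Y_3^{m'}(θ=1.2184,φ=4.369) and Σ D·Y over m':
  (+0.3595-0.4816i)·(+0.2957-0.1775i)  (+0.0708+0.2567i)·(-0.2403-0.1970i)  (+0.2532+0.1046i)·(+0.0413-0.1155i)  (-0.4491+0.2563i)·(-0.3097+0.0000i)  (+0.0595-0.4165i)·(-0.0413-0.1155i)  (+0.1467+0.1518i)·(-0.2403+0.1970i)  (-0.0625+0.0068i)·(-0.2957-0.1775i)
Y_3^-2(R⁻¹ n̂) = +0.119977-0.374322i

Re=0.1200 Im=-0.3743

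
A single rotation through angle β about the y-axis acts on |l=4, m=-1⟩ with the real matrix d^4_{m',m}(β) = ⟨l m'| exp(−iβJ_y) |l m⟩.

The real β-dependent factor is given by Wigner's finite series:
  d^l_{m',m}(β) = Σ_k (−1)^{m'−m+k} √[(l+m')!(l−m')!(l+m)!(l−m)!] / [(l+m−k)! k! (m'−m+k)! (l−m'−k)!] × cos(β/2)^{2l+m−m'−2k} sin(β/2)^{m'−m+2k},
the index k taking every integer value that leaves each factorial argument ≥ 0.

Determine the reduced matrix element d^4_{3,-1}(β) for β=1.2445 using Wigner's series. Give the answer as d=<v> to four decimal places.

d^4_{3,-1}(β=1.2445) via Wigner's sum:
With c≡cos(β/2)=0.812569 and s≡sin(β/2)=0.582865, N=[5040·1·6·120]^{1/2}=1904.940944
k: max(0,(-1)−(3))=0 … min(4+(-1),4−(3))=1
  k=0: (−1)^4·1904.9409/(144)·0.8126^4·0.5829^4 = +0.665628
  k=1: (−1)^5·1904.9409/(240)·0.8126^2·0.5829^6 = -0.205494
d^4_{3,-1}(1.2445) = +0.665628 -0.205494 = +0.460135

d=0.4601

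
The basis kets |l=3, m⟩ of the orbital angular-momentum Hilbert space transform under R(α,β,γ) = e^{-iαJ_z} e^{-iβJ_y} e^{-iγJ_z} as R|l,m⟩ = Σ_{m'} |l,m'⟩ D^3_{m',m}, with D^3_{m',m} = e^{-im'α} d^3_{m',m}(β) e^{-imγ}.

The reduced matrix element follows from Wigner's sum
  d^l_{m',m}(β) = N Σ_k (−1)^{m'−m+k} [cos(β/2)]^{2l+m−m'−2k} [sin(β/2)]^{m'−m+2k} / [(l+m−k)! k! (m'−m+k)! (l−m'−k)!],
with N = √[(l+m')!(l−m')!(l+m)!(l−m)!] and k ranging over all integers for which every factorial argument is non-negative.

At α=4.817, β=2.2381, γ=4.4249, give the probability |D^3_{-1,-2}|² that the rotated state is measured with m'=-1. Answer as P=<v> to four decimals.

P=0.1143

First d^3_{-1,-2}(β=2.2381), then the phase factors e^{-i(-1)α} and e^{-i(-2)γ}:
c=cos(2.2381/2)=0.436537, s=sin(2.2381/2)=0.899686; N=√[2·24·1·120]=75.894664
Admissible k: 0..1 (factorial args all ≥0)
  k=0: (−1)^1·75.8947/(24)·0.4365^5·0.8997^1 = -0.045102
  k=1: (−1)^2·75.8947/(12)·0.4365^3·0.8997^3 = +0.383149
d^3_{-1,-2}(2.2381) = -0.045102 +0.383149 = +0.338046
|D^3_{-1,-2}|² = |d^3_{-1,-2}(β)|² = (+0.338046)² = 0.114275 (the z-rotation phases have unit modulus)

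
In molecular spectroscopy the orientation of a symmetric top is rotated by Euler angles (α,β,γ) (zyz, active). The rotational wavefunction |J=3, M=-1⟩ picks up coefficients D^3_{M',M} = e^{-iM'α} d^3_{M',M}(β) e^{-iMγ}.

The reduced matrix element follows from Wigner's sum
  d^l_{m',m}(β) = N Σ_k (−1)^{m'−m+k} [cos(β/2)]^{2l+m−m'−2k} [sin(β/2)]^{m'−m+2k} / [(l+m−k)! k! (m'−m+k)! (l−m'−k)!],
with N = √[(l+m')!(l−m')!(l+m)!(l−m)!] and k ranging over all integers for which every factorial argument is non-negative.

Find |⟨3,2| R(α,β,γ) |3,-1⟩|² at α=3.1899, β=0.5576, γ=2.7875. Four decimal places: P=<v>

P=0.0126

Split into d^3_{2,-1}(β=0.5576) × two z-phases.
Half-angle: c=0.961386, s=0.275202. N=√(120·1·2·24)=75.894664
The bounds max(0,m−m')=0 and min(l+m,l−m')=1 give 2 terms
  k=0: (−1)^3·75.8947/(12)·0.9614^3·0.2752^3 = -0.117133
  k=1: (−1)^4·75.8947/(24)·0.9614^1·0.2752^5 = +0.004799
d^3_{2,-1}(0.5576) = -0.117133 +0.004799 = -0.112334
|D^3_{2,-1}|² = |d^3_{2,-1}(β)|² = (-0.112334)² = 0.012619 (the z-rotation phases have unit modulus)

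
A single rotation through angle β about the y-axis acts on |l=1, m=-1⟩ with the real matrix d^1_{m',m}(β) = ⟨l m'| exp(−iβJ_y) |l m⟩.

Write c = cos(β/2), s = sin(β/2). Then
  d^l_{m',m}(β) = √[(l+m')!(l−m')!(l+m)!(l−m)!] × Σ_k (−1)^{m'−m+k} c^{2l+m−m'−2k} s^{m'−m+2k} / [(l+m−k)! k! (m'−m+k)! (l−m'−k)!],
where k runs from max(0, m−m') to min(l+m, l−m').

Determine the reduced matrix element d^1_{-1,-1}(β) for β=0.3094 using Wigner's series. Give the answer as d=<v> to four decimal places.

d^1_{-1,-1}(β=0.3094) via Wigner's sum:
c=cos(0.3094/2)=0.988058, s=sin(0.3094/2)=0.154084; N=√[1·2·1·2]=2.000000
k∈{0} keeps every argument non-negative
  k=0: (−1)^0·2.0000/(2)·0.9881^2·0.1541^0 = +0.976258
d^1_{-1,-1}(0.3094) = +0.976258

d=0.9763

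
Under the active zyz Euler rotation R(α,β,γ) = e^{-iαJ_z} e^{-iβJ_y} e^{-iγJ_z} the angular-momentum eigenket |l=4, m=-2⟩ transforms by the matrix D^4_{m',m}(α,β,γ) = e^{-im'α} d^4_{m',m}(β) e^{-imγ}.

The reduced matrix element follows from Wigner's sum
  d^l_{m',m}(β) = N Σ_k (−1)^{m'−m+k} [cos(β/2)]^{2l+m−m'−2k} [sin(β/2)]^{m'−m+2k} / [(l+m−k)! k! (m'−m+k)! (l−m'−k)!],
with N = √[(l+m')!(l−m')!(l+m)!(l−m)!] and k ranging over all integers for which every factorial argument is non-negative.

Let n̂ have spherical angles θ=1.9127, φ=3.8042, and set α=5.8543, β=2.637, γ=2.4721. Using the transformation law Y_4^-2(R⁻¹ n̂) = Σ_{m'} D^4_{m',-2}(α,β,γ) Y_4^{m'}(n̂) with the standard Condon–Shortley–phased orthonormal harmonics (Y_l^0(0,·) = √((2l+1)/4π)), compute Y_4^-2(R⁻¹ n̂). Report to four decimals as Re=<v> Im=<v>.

Re=-0.2513 Im=-0.1916

Need the full column D^4_{m',-2} for m'=−4..4 at α=5.8543, β=2.637, γ=2.4721.
cos(β/2)=0.249628, sin(β/2)=0.968342
d^4_{-4,-2}: single k=2 term ⇒ +0.001201;  D = -0.001196-0.000104i
d^4_{-3,-2}: k∈[1..2] ⇒ +0.000219 -0.009880 = -0.009661;  D = +0.008403+0.004766i
d^4_{-2,-2}: k∈[0..2] ⇒ +0.000015 -0.002723 +0.051213 = +0.048505;  D = -0.028418-0.039309i
d^4_{-1,-2}: k∈[0..2] ⇒ -0.000248 +0.018671 -0.187301 = -0.168878;  D = +0.033067+0.165609i
d^4_{0,-2}: k∈[0..2] ⇒ +0.002152 -0.086373 +0.487395 = +0.403174;  D = +0.092625-0.392390i
d^4_{1,-2}: k∈[0..2] ⇒ -0.012447 +0.280951 -0.845533 = -0.577029;  D = -0.354104+0.455602i
d^4_{2,-2}: k∈[0..2] ⇒ +0.051213 -0.616511 +0.773089 = +0.207791;  D = +0.184193-0.096177i
d^4_{3,-2}: k∈[0..1] ⇒ -0.148665 +0.745690 = +0.597025;  D = +0.596207-0.031228i
d^4_{4,-2}: single k=0 term ⇒ +0.271856;  D = +0.252809+0.099967i
Y_4^{m'}(θ=1.9127,φ=3.8042) and Σ D·Y over m':
  (-0.0012-0.0001i)·(-0.3074-0.1644i)  (+0.0084+0.0048i)·(-0.1421-0.3209i)  (-0.0284-0.0393i)·(-0.0154+0.0614i)  (+0.0331+0.1656i)·(-0.2607+0.2034i)  (+0.0926-0.3924i)·(+0.0074+0.0000i)  (-0.3541+0.4556i)·(+0.2607+0.2034i)  (+0.1842-0.0962i)·(-0.0154-0.0614i)  (+0.5962-0.0312i)·(+0.1421-0.3209i)  (+0.2528+0.1000i)·(-0.3074+0.1644i)
Y_4^-2(R⁻¹ n̂) = -0.251281-0.191608i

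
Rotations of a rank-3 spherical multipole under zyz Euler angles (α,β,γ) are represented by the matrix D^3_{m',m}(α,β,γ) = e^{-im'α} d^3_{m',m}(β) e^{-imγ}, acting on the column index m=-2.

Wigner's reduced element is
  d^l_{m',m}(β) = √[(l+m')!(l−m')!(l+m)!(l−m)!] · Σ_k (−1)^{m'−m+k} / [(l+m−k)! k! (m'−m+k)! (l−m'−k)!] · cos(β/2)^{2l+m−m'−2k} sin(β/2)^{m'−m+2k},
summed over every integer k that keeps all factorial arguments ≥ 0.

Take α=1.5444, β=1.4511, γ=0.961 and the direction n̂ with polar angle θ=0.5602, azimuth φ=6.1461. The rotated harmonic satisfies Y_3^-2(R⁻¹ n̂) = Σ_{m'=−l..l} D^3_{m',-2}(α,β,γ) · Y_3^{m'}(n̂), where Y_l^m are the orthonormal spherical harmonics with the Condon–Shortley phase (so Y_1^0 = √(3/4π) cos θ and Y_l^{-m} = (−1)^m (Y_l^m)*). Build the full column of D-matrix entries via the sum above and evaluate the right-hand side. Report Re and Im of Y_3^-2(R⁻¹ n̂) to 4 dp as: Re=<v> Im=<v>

Re=0.0302 Im=0.0316

Need the full column D^3_{m',-2} for m'=−3..3 at α=1.5444, β=1.4511, γ=0.961.
cos(β/2)=0.748135, sin(β/2)=0.663547
d^3_{-3,-2}: single k=1 term ⇒ +0.380931;  D = +0.366924+0.102346i
d^3_{-2,-2}: k∈[0..1] ⇒ +0.175339 -0.689656 = -0.514317;  D = -0.151210+0.491586i
d^3_{-1,-2}: k∈[0..1] ⇒ -0.491779 +0.773721 = +0.281941;  D = -0.267199-0.089975i
d^3_{0,-2}: k∈[0..1] ⇒ +0.755480 -0.594302 = +0.161178;  D = -0.055450+0.151340i
d^3_{1,-2}: k∈[0..1] ⇒ -0.773721 +0.304325 = -0.469395;  D = -0.436328-0.173062i
d^3_{2,-2}: k∈[0..1] ⇒ +0.542521 -0.085355 = +0.457165;  D = +0.179710-0.420362i
d^3_{3,-2}: single k=0 term ⇒ -0.235729;  D = +0.214231+0.098353i
Y_3^{m'}(θ=0.5602,φ=6.1461) and Σ D·Y over m':
  (+0.3669+0.1023i)·(+0.0574+0.0250i)  (-0.1512+0.4916i)·(+0.2353+0.0662i)  (-0.2672-0.0900i)·(+0.4403+0.0607i)  (-0.0554+0.1513i)·(+0.1860+0.0000i)  (-0.4363-0.1731i)·(-0.4403+0.0607i)  (+0.1797-0.4204i)·(+0.2353-0.0662i)  (+0.2142+0.0984i)·(-0.0574+0.0250i)
Y_3^-2(R⁻¹ n̂) = +0.030222+0.031628i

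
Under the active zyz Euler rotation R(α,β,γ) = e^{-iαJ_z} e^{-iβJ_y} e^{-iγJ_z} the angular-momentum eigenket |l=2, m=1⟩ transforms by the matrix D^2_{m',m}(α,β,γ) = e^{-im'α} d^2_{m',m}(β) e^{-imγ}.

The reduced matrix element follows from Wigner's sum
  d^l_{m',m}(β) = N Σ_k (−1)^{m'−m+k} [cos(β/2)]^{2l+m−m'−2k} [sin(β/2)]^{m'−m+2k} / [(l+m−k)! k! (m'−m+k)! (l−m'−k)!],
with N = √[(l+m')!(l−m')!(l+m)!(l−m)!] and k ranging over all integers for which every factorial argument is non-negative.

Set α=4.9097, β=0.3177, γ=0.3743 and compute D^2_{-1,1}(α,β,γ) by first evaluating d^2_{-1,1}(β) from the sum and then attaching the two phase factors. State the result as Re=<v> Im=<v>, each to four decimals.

Re=-0.0128 Im=-0.0714

First d^2_{-1,1}(β=0.3177), then the phase factors e^{-i(-1)α} and e^{-i(1)γ}:
c=cos(0.3177/2)=0.987410, s=sin(0.3177/2)=0.158183; N=√[1·6·6·1]=6.000000
The bounds max(0,m−m')=2 and min(l+m,l−m')=3 give 2 terms
  k=2: (−1)^0·6.0000/(2)·0.9874^2·0.1582^2 = +0.073187
  k=3: (−1)^1·6.0000/(6)·0.9874^0·0.1582^4 = -0.000626
d^2_{-1,1}(0.3177) = +0.073187 -0.000626 = +0.072561
Attach z-rotation phases: D = e^{-i(-1)(4.9097)}·(+0.072561)·e^{-i(1)(0.3743)} = -0.012776-0.071427i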